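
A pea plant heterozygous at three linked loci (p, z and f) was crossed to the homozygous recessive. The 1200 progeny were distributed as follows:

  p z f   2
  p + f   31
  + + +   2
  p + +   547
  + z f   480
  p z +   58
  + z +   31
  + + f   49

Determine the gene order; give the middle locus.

p

The two most frequent reciprocal classes, p + + and + z f, are the parental types, so the F1 was p + + / + z f.
The two rarest classes, + + + and p z f, are the double crossovers. Comparing them with the parentals, only the p allele has switched, so p is the middle locus and the order is f – p – z.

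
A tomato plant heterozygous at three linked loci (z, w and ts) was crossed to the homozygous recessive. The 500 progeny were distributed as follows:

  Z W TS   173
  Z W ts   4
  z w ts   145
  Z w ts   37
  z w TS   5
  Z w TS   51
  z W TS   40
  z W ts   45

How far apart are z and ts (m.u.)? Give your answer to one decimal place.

17.2 m.u.

The two most frequent reciprocal classes, Z W TS and z w ts, are the parental types, so the F1 was Z W TS / z w ts.
The two rarest classes, Z W ts and z w TS, are the double crossovers. Comparing them with the parentals, only the ts allele has switched, so ts is the middle locus and the order is z – ts – w.
Crossovers in the z–ts interval produce the single-crossover classes z W TS and Z w ts (40 + 37 = 77) plus the double crossovers (9).
RF(z–ts) = (77 + 9) / 500 = 86/500 = 0.1720 → 17.2 m.u.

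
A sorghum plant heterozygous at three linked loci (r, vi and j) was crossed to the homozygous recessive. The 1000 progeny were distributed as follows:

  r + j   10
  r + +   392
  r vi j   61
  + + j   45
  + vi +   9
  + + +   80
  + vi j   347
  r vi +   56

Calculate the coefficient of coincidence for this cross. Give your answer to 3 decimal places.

The two most frequent reciprocal classes, r + + and + vi j, are the parental types, so the F1 was r + + / + vi j.
The two rarest classes, r + j and + vi +, are the double crossovers. Comparing them with the parentals, only the j allele has switched, so j is the middle locus and the order is r – j – vi.
r–j: (141 + 19)/1000 = 0.1600; j–vi: (101 + 19)/1000 = 0.1200.
Expected DCO frequency = 0.1600 × 0.1200 ≈ 0.01920; observed = 19/1000 ≈ 0.01900.
Coefficient of coincidence = 0.01900/0.01920 ≈ 0.990.

0.990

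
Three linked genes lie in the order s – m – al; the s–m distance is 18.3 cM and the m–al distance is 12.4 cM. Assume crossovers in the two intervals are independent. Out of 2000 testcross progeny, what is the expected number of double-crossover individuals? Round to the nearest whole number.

Map distances give recombination frequencies of 0.183 and 0.124 for the two intervals.
With no interference, expected double-crossover frequency = 0.183 × 0.124 = 0.02269.
Expected number = 0.02269 × 2000 = 45.38 ≈ 45.

45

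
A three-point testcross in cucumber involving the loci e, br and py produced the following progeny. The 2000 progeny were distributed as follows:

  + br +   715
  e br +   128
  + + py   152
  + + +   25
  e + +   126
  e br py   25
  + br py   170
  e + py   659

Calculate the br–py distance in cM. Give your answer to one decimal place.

The two most frequent reciprocal classes, + br + and e + py, are the parental types, so the F1 was + br + / e + py.
The two rarest classes, + + + and e br py, are the double crossovers. Comparing them with the parentals, only the br allele has switched, so br is the middle locus and the order is py – br – e.
Crossovers in the py–br interval produce the single-crossover classes + br py and e + + (170 + 126 = 296) plus the double crossovers (50).
RF(py–br) = (296 + 50) / 2000 = 346/2000 = 0.1730 → 17.3 cM.

17.3 cM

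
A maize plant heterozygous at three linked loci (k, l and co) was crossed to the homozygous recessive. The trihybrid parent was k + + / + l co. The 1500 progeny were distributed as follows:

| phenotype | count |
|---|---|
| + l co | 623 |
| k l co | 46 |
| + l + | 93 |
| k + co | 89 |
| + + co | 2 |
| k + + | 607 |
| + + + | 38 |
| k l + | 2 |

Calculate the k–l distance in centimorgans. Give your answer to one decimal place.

The two rarest classes, k l + and + + co, are the double crossovers. Comparing them with the parentals, only the l allele has switched, so l is the middle locus and the order is co – l – k.
Crossovers in the l–k interval produce the single-crossover classes + + + and k l co (38 + 46 = 84) plus the double crossovers (4).
RF(l–k) = (84 + 4) / 1500 = 88/1500 = 0.0587 → 5.9 centimorgans.

5.9 centimorgans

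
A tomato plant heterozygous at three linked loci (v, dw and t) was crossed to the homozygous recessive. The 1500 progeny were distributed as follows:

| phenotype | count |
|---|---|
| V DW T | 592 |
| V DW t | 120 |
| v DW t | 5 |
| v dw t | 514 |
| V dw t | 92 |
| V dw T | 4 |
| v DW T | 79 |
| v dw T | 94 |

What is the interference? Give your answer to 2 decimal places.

0.66

The two most frequent reciprocal classes, V DW T and v dw t, are the parental types, so the F1 was V DW T / v dw t.
The two rarest classes, V dw T and v DW t, are the double crossovers. Comparing them with the parentals, only the dw allele has switched, so dw is the middle locus and the order is t – dw – v.
t–dw: (214 + 9)/1500 = 0.1487; dw–v: (171 + 9)/1500 = 0.1200.
Expected DCO frequency = 0.1487 × 0.1200 ≈ 0.01784; observed = 9/1500 ≈ 0.00600.
Coefficient of coincidence = 0.00600/0.01784 ≈ 0.34; interference = 1 − 0.34 = 0.66.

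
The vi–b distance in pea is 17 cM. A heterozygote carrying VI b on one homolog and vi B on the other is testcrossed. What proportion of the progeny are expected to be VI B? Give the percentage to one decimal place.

A map distance of 17 cM corresponds to a recombination frequency of 0.170.
The F1 is VI b / vi B, so VI B is a recombinant gamete class with expected frequency r/2 = 0.170/2 = 0.0850.
That is 0.0850 = 8.5% of the progeny.

8.5%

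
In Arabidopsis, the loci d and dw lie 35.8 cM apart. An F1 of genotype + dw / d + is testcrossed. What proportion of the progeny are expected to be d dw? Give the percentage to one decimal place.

17.9%

A map distance of 35.8 cM corresponds to a recombination frequency of 0.358.
The F1 is + dw / d +, so d dw is a recombinant gamete class with expected frequency r/2 = 0.358/2 = 0.1790.
That is 0.1790 = 17.9% of the progeny.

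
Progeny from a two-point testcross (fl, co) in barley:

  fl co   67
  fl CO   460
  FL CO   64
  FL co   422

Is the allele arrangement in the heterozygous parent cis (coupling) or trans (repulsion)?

trans

The two most frequent classes are FL co (422) and fl CO (460); these are the parental (non-recombinant) types.
So the F1 carried FL co on one chromosome and fl CO on the other — the recessive alleles are on opposite chromosomes (trans / repulsion).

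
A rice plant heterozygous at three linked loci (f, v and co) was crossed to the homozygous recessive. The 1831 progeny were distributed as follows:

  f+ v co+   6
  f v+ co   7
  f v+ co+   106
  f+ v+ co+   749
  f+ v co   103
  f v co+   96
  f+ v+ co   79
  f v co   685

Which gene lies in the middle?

v

The two most frequent reciprocal classes, f+ v+ co+ and f v co, are the parental types, so the F1 was f+ v+ co+ / f v co.
The two rarest classes, f+ v co+ and f v+ co, are the double crossovers. Comparing them with the parentals, only the v allele has switched, so v is the middle locus and the order is co – v – f.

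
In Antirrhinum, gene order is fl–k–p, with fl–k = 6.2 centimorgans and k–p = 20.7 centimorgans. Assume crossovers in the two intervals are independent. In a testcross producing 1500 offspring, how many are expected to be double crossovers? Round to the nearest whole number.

Map distances give recombination frequencies of 0.062 and 0.207 for the two intervals.
With no interference, expected double-crossover frequency = 0.062 × 0.207 = 0.01283.
Expected number = 0.01283 × 1500 = 19.25 ≈ 19.

19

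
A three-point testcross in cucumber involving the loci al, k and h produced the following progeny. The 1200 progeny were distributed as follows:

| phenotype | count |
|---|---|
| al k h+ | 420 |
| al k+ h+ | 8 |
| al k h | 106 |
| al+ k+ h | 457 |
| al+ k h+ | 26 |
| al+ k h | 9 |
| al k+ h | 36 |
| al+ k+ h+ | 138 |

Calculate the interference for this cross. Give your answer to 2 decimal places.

0.01

The two most frequent reciprocal classes, al+ k+ h and al k h+, are the parental types, so the F1 was al+ k+ h / al k h+.
The two rarest classes, al+ k h and al k+ h+, are the double crossovers. Comparing them with the parentals, only the k allele has switched, so k is the middle locus and the order is al – k – h.
al–k: (62 + 17)/1200 = 0.0658; k–h: (244 + 17)/1200 = 0.2175.
Expected DCO frequency = 0.0658 × 0.2175 ≈ 0.01431; observed = 17/1200 ≈ 0.01417.
Coefficient of coincidence = 0.01417/0.01431 ≈ 0.99; interference = 1 − 0.99 = 0.01.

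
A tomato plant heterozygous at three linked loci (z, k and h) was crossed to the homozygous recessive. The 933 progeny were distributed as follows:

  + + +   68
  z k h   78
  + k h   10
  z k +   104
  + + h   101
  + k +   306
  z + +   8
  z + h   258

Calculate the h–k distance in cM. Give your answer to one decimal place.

The two most frequent reciprocal classes, z + h and + k +, are the parental types, so the F1 was z + h / + k +.
The two rarest classes, z + + and + k h, are the double crossovers. Comparing them with the parentals, only the h allele has switched, so h is the middle locus and the order is z – h – k.
Crossovers in the h–k interval produce the single-crossover classes z k h and + + + (78 + 68 = 146) plus the double crossovers (18).
RF(h–k) = (146 + 18) / 933 = 164/933 = 0.1758 → 17.6 cM.

17.6 cM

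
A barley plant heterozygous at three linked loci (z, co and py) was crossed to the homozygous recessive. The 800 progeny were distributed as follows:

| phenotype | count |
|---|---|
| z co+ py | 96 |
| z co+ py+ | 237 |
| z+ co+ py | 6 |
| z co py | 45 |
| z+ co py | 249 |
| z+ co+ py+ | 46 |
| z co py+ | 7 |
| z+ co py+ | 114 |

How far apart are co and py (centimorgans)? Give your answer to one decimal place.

The two most frequent reciprocal classes, z co+ py+ and z+ co py, are the parental types, so the F1 was z co+ py+ / z+ co py.
The two rarest classes, z co py+ and z+ co+ py, are the double crossovers. Comparing them with the parentals, only the co allele has switched, so co is the middle locus and the order is z – co – py.
Crossovers in the co–py interval produce the single-crossover classes z co+ py and z+ co py+ (96 + 114 = 210) plus the double crossovers (13).
RF(co–py) = (210 + 13) / 800 = 223/800 = 0.2787 → 27.9 centimorgans.

27.9 centimorgans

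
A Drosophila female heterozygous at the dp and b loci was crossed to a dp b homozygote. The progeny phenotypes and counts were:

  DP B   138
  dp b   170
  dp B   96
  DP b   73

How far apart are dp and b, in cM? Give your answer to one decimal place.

35.4 cM

The two most frequent classes, DP B (138) and dp b (170), are the parental types, so the F1 was DP B / dp b.
The recombinant classes are DP b and dp B: 73 + 96 = 169.
Recombination frequency = 169/477 = 0.3543 ≈ 35.4%, i.e. 35.4 cM.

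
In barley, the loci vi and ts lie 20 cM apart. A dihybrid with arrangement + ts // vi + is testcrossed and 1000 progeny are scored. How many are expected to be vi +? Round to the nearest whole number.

400

A map distance of 20 cM corresponds to a recombination frequency of 0.200.
The F1 is + ts / vi +, so vi + is a parental gamete class with expected frequency (1 − r)/2 = 0.800/2 = 0.4000.
Expected number = 0.4000 × 1000 = 400.00 ≈ 400.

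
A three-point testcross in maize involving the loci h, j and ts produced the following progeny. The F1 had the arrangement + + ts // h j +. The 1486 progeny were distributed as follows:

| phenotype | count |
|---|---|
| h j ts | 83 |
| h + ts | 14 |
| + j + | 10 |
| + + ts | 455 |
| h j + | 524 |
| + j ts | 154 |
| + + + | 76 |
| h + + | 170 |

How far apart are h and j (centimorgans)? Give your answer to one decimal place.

23.4 centimorgans

The two rarest classes, h + ts and + j +, are the double crossovers. Comparing them with the parentals, only the h allele has switched, so h is the middle locus and the order is ts – h – j.
Crossovers in the h–j interval produce the single-crossover classes + j ts and h + + (154 + 170 = 324) plus the double crossovers (24).
RF(h–j) = (324 + 24) / 1486 = 348/1486 = 0.2342 → 23.4 centimorgans.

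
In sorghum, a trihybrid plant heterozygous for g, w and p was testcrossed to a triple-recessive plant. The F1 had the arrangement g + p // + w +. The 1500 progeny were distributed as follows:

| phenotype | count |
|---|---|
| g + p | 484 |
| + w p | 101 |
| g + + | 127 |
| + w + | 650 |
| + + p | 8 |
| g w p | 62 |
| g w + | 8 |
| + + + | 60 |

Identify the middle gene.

g

The two rarest classes, + + p and g w +, are the double crossovers. Comparing them with the parentals, only the g allele has switched, so g is the middle locus and the order is p – g – w.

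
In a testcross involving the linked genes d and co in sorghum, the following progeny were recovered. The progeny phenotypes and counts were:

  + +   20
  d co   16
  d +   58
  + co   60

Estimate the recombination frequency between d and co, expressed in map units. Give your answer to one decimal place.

The two most frequent classes, + co (60) and d + (58), are the parental types, so the F1 was + co / d +.
The recombinant classes are + + and d co: 20 + 16 = 36.
Recombination frequency = 36/154 = 0.2338 ≈ 23.4%, i.e. 23.4 map units.

23.4 map units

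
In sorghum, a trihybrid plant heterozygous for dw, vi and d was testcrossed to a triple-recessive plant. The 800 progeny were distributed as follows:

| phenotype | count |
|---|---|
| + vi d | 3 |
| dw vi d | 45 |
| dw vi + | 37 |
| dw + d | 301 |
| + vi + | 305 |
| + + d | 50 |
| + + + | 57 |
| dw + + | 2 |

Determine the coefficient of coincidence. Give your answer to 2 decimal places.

0.41

The two most frequent reciprocal classes, + vi + and dw + d, are the parental types, so the F1 was + vi + / dw + d.
The two rarest classes, + vi d and dw + +, are the double crossovers. Comparing them with the parentals, only the d allele has switched, so d is the middle locus and the order is vi – d – dw.
vi–d: (102 + 5)/800 = 0.1338; d–dw: (87 + 5)/800 = 0.1150.
Expected DCO frequency = 0.1338 × 0.1150 ≈ 0.01539; observed = 5/800 ≈ 0.00625.
Coefficient of coincidence = 0.00625/0.01539 ≈ 0.41.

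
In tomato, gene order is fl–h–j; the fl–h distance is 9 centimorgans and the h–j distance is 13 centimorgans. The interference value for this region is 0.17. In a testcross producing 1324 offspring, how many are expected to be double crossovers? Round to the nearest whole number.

Map distances give recombination frequencies of 0.090 and 0.130 for the two intervals.
With interference 0.17 (so coincidence = 0.83), expected double-crossover frequency = 0.090 × 0.130 × 0.83 = 0.00971.
Expected number = 0.00971 × 1324 = 12.86 ≈ 13.

13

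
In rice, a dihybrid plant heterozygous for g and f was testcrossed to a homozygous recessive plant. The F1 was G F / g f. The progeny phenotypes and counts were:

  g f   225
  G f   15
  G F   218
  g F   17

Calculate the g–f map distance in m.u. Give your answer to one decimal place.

6.7 m.u.

The recombinant classes are G f and g F: 15 + 17 = 32.
Recombination frequency = 32/475 = 0.0674 ≈ 6.7%, i.e. 6.7 m.u.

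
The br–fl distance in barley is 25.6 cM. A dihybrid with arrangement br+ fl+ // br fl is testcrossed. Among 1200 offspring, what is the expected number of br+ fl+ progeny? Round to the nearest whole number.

A map distance of 25.6 cM corresponds to a recombination frequency of 0.256.
The F1 is br+ fl+ / br fl, so br+ fl+ is a parental gamete class with expected frequency (1 − r)/2 = 0.744/2 = 0.3720.
Expected number = 0.3720 × 1200 = 446.40 ≈ 446.

446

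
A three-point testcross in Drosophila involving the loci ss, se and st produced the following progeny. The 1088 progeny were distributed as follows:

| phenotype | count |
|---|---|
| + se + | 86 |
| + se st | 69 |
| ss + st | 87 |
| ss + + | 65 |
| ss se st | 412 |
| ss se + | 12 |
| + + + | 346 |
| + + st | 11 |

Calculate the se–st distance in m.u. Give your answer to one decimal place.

The two most frequent reciprocal classes, ss se st and + + +, are the parental types, so the F1 was ss se st / + + +.
The two rarest classes, ss se + and + + st, are the double crossovers. Comparing them with the parentals, only the st allele has switched, so st is the middle locus and the order is se – st – ss.
Crossovers in the se–st interval produce the single-crossover classes ss + st and + se + (87 + 86 = 173) plus the double crossovers (23).
RF(se–st) = (173 + 23) / 1088 = 196/1088 = 0.1801 → 18.0 m.u.

18.0 m.u.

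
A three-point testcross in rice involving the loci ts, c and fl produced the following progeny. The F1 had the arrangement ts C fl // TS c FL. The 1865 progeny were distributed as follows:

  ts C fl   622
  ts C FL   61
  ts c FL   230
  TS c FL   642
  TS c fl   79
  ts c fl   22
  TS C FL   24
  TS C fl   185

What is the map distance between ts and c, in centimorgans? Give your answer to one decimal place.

24.7 centimorgans

The two rarest classes, ts c fl and TS C FL, are the double crossovers. Comparing them with the parentals, only the c allele has switched, so c is the middle locus and the order is fl – c – ts.
Crossovers in the c–ts interval produce the single-crossover classes TS C fl and ts c FL (185 + 230 = 415) plus the double crossovers (46).
RF(c–ts) = (415 + 46) / 1865 = 461/1865 = 0.2472 → 24.7 centimorgans.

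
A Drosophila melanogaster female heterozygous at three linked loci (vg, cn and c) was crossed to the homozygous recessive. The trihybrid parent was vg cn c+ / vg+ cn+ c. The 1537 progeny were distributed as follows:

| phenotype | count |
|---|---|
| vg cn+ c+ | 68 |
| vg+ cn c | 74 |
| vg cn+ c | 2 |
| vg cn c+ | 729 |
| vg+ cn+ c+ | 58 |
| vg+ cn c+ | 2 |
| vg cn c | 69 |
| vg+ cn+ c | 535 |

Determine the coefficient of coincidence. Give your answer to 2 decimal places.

0.32

The two rarest classes, vg+ cn c+ and vg cn+ c, are the double crossovers. Comparing them with the parentals, only the vg allele has switched, so vg is the middle locus and the order is c – vg – cn.
c–vg: (127 + 4)/1537 = 0.0852; vg–cn: (142 + 4)/1537 = 0.0950.
Expected DCO frequency = 0.0852 × 0.0950 ≈ 0.00809; observed = 4/1537 ≈ 0.00260.
Coefficient of coincidence = 0.00260/0.00809 ≈ 0.32.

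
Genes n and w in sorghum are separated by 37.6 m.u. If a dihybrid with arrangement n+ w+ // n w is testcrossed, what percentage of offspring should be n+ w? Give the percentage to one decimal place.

18.8%

A map distance of 37.6 m.u. corresponds to a recombination frequency of 0.376.
The F1 is n+ w+ / n w, so n+ w is a recombinant gamete class with expected frequency r/2 = 0.376/2 = 0.1880.
That is 0.1880 = 18.8% of the progeny.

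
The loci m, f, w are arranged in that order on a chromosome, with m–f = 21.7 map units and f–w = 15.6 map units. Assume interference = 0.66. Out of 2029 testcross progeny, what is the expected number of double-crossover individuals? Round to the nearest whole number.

23

Map distances give recombination frequencies of 0.217 and 0.156 for the two intervals.
With interference 0.66 (so coincidence = 0.34), expected double-crossover frequency = 0.217 × 0.156 × 0.34 = 0.01151.
Expected number = 0.01151 × 2029 = 23.35 ≈ 23.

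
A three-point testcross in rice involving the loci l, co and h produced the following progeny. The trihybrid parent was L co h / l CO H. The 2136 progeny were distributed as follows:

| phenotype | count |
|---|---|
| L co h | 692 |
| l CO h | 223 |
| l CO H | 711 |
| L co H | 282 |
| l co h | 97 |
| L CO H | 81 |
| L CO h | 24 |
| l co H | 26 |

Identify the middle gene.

co

The two rarest classes, L CO h and l co H, are the double crossovers. Comparing them with the parentals, only the co allele has switched, so co is the middle locus and the order is h – co – l.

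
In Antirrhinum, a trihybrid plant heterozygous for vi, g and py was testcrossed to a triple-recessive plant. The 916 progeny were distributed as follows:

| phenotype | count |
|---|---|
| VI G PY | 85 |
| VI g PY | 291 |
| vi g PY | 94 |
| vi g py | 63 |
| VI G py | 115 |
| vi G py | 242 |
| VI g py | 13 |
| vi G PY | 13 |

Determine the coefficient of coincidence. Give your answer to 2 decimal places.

The two most frequent reciprocal classes, vi G py and VI g PY, are the parental types, so the F1 was vi G py / VI g PY.
The two rarest classes, vi G PY and VI g py, are the double crossovers. Comparing them with the parentals, only the py allele has switched, so py is the middle locus and the order is vi – py – g.
vi–py: (209 + 26)/916 = 0.2566; py–g: (148 + 26)/916 = 0.1900.
Expected DCO frequency = 0.2566 × 0.1900 ≈ 0.04875; observed = 26/916 ≈ 0.02838.
Coefficient of coincidence = 0.02838/0.04875 ≈ 0.58.

0.58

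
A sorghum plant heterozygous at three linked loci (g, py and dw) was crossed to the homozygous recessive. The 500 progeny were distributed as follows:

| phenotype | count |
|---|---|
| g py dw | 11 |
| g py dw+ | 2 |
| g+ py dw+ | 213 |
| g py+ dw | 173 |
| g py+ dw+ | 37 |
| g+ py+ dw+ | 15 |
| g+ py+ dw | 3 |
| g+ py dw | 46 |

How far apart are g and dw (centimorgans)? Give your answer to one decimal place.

The two most frequent reciprocal classes, g+ py dw+ and g py+ dw, are the parental types, so the F1 was g+ py dw+ / g py+ dw.
The two rarest classes, g py dw+ and g+ py+ dw, are the double crossovers. Comparing them with the parentals, only the g allele has switched, so g is the middle locus and the order is py – g – dw.
Crossovers in the g–dw interval produce the single-crossover classes g+ py dw and g py+ dw+ (46 + 37 = 83) plus the double crossovers (5).
RF(g–dw) = (83 + 5) / 500 = 88/500 = 0.1760 → 17.6 centimorgans.

17.6 centimorgans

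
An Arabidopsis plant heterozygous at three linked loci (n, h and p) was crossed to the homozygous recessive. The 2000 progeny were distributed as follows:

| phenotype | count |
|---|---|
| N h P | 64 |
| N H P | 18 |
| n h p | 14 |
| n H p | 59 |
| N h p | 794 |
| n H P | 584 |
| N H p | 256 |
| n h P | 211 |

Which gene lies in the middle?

n

The two most frequent reciprocal classes, n H P and N h p, are the parental types, so the F1 was n H P / N h p.
The two rarest classes, N H P and n h p, are the double crossovers. Comparing them with the parentals, only the n allele has switched, so n is the middle locus and the order is h – n – p.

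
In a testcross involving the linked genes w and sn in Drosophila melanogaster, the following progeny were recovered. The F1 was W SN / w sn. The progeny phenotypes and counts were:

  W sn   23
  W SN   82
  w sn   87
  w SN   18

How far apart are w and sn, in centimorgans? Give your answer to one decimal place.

The recombinant classes are W sn and w SN: 23 + 18 = 41.
Recombination frequency = 41/210 = 0.1952 ≈ 19.5%, i.e. 19.5 centimorgans.

19.5 centimorgans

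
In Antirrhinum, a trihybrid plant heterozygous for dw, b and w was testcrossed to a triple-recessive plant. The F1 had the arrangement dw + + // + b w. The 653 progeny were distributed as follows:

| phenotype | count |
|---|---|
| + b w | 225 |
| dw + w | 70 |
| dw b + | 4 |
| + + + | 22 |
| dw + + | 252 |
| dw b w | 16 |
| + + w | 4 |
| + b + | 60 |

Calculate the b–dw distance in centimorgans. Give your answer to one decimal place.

The two rarest classes, dw b + and + + w, are the double crossovers. Comparing them with the parentals, only the b allele has switched, so b is the middle locus and the order is dw – b – w.
Crossovers in the dw–b interval produce the single-crossover classes + + + and dw b w (22 + 16 = 38) plus the double crossovers (8).
RF(dw–b) = (38 + 8) / 653 = 46/653 = 0.0704 → 7.0 centimorgans.

7.0 centimorgans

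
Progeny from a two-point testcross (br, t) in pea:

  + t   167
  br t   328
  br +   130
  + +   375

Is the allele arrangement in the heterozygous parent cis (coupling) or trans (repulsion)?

cis

The two most frequent classes are + + (375) and br t (328); these are the parental (non-recombinant) types.
So the F1 carried + + on one chromosome and br t on the other — the recessive alleles are on the same chromosome (cis / coupling).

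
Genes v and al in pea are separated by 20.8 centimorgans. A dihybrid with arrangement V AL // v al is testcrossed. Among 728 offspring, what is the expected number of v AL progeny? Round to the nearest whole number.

A map distance of 20.8 centimorgans corresponds to a recombination frequency of 0.208.
The F1 is V AL / v al, so v AL is a recombinant gamete class with expected frequency r/2 = 0.208/2 = 0.1040.
Expected number = 0.1040 × 728 = 75.71 ≈ 76.

76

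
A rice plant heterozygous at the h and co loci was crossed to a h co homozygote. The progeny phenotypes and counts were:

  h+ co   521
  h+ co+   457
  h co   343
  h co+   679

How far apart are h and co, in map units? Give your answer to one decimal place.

40.0 map units

The two most frequent classes, h+ co (521) and h co+ (679), are the parental types, so the F1 was h+ co / h co+.
The recombinant classes are h+ co+ and h co: 457 + 343 = 800.
Recombination frequency = 800/2000 = 0.4000 ≈ 40.0%, i.e. 40.0 map units.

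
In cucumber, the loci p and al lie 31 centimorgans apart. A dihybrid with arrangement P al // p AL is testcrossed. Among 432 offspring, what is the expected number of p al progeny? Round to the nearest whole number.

67

A map distance of 31 centimorgans corresponds to a recombination frequency of 0.310.
The F1 is P al / p AL, so p al is a recombinant gamete class with expected frequency r/2 = 0.310/2 = 0.1550.
Expected number = 0.1550 × 432 = 66.96 ≈ 67.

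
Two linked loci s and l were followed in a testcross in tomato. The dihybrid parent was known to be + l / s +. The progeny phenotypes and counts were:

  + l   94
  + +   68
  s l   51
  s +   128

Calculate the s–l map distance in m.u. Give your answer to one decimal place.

The recombinant classes are + + and s l: 68 + 51 = 119.
Recombination frequency = 119/341 = 0.3490 ≈ 34.9%, i.e. 34.9 m.u.

34.9 m.u.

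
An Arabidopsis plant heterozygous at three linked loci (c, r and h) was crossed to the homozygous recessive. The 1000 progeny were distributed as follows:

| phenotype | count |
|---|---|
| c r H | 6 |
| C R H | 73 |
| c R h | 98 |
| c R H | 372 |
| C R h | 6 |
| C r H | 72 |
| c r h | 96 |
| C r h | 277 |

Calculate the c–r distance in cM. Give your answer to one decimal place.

18.1 cM

The two most frequent reciprocal classes, c R H and C r h, are the parental types, so the F1 was c R H / C r h.
The two rarest classes, c r H and C R h, are the double crossovers. Comparing them with the parentals, only the r allele has switched, so r is the middle locus and the order is h – r – c.
Crossovers in the r–c interval produce the single-crossover classes C R H and c r h (73 + 96 = 169) plus the double crossovers (12).
RF(r–c) = (169 + 12) / 1000 = 181/1000 = 0.1810 → 18.1 cM.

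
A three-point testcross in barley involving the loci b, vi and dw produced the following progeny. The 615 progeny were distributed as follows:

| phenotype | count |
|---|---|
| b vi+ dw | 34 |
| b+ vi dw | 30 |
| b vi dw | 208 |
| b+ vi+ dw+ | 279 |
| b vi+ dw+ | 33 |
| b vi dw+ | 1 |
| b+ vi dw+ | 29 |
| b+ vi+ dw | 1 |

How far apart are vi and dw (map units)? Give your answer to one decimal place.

The two most frequent reciprocal classes, b+ vi+ dw+ and b vi dw, are the parental types, so the F1 was b+ vi+ dw+ / b vi dw.
The two rarest classes, b+ vi+ dw and b vi dw+, are the double crossovers. Comparing them with the parentals, only the dw allele has switched, so dw is the middle locus and the order is b – dw – vi.
Crossovers in the dw–vi interval produce the single-crossover classes b+ vi dw+ and b vi+ dw (29 + 34 = 63) plus the double crossovers (2).
RF(dw–vi) = (63 + 2) / 615 = 65/615 = 0.1057 → 10.6 map units.

10.6 map units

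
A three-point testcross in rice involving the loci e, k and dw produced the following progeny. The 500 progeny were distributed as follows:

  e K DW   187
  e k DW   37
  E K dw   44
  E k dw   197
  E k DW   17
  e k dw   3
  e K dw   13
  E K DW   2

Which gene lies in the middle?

e

The two most frequent reciprocal classes, E k dw and e K DW, are the parental types, so the F1 was E k dw / e K DW.
The two rarest classes, e k dw and E K DW, are the double crossovers. Comparing them with the parentals, only the e allele has switched, so e is the middle locus and the order is k – e – dw.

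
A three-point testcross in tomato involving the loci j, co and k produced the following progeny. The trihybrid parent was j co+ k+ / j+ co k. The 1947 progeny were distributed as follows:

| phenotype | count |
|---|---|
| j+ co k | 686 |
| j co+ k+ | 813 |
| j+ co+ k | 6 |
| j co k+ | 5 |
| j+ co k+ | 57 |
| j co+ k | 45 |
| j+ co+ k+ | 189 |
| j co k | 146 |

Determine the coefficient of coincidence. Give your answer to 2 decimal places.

The two rarest classes, j co k+ and j+ co+ k, are the double crossovers. Comparing them with the parentals, only the co allele has switched, so co is the middle locus and the order is j – co – k.
j–co: (335 + 11)/1947 = 0.1777; co–k: (102 + 11)/1947 = 0.0580.
Expected DCO frequency = 0.1777 × 0.0580 ≈ 0.01031; observed = 11/1947 ≈ 0.00565.
Coefficient of coincidence = 0.00565/0.01031 ≈ 0.55.

0.55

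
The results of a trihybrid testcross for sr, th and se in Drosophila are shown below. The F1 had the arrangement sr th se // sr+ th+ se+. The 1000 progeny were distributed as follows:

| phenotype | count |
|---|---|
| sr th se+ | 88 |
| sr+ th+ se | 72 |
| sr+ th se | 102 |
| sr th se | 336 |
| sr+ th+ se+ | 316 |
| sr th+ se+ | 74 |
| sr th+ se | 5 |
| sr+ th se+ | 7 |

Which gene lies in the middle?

The two rarest classes, sr th+ se and sr+ th se+, are the double crossovers. Comparing them with the parentals, only the th allele has switched, so th is the middle locus and the order is se – th – sr.

th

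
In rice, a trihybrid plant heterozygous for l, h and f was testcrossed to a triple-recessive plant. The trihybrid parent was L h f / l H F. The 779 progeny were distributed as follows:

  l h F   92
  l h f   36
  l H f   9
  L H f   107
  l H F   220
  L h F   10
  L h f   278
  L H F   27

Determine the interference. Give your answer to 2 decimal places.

The two rarest classes, L h F and l H f, are the double crossovers. Comparing them with the parentals, only the f allele has switched, so f is the middle locus and the order is h – f – l.
h–f: (199 + 19)/779 = 0.2798; f–l: (63 + 19)/779 = 0.1053.
Expected DCO frequency = 0.2798 × 0.1053 ≈ 0.02946; observed = 19/779 ≈ 0.02439.
Coefficient of coincidence = 0.02439/0.02946 ≈ 0.83; interference = 1 − 0.83 = 0.17.

0.17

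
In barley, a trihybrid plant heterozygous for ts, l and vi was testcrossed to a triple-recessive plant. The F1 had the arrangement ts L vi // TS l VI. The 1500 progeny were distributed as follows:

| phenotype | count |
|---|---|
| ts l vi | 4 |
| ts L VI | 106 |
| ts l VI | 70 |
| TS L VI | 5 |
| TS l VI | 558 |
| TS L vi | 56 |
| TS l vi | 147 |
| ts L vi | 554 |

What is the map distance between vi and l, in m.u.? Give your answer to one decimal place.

The two rarest classes, ts l vi and TS L VI, are the double crossovers. Comparing them with the parentals, only the l allele has switched, so l is the middle locus and the order is ts – l – vi.
Crossovers in the l–vi interval produce the single-crossover classes ts L VI and TS l vi (106 + 147 = 253) plus the double crossovers (9).
RF(l–vi) = (253 + 9) / 1500 = 262/1500 = 0.1747 → 17.5 m.u.

17.5 m.u.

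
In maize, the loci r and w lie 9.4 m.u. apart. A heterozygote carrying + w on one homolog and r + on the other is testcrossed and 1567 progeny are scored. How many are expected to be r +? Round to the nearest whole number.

A map distance of 9.4 m.u. corresponds to a recombination frequency of 0.094.
The F1 is + w / r +, so r + is a parental gamete class with expected frequency (1 − r)/2 = 0.906/2 = 0.4530.
Expected number = 0.4530 × 1567 = 709.85 ≈ 710.

710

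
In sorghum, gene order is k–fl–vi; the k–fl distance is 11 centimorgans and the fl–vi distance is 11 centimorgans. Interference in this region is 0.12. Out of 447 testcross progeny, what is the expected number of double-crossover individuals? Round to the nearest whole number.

Map distances give recombination frequencies of 0.110 and 0.110 for the two intervals.
With interference 0.12 (so coincidence = 0.88), expected double-crossover frequency = 0.110 × 0.110 × 0.88 = 0.01065.
Expected number = 0.01065 × 447 = 4.76 ≈ 5.

5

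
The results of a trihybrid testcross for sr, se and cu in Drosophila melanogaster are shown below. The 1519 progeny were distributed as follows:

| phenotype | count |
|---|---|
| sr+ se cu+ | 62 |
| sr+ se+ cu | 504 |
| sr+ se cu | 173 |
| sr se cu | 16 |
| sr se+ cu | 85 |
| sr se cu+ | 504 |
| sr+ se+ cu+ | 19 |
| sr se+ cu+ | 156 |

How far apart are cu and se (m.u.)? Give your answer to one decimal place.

24.0 m.u.

The two most frequent reciprocal classes, sr+ se+ cu and sr se cu+, are the parental types, so the F1 was sr+ se+ cu / sr se cu+.
The two rarest classes, sr+ se+ cu+ and sr se cu, are the double crossovers. Comparing them with the parentals, only the cu allele has switched, so cu is the middle locus and the order is sr – cu – se.
Crossovers in the cu–se interval produce the single-crossover classes sr+ se cu and sr se+ cu+ (173 + 156 = 329) plus the double crossovers (35).
RF(cu–se) = (329 + 35) / 1519 = 364/1519 = 0.2396 → 24.0 m.u.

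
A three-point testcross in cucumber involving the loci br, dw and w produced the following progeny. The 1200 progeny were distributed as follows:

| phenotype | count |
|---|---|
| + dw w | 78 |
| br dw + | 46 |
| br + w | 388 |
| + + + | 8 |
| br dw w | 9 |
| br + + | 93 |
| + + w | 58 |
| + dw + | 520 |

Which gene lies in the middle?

dw

The two most frequent reciprocal classes, br + w and + dw +, are the parental types, so the F1 was br + w / + dw +.
The two rarest classes, br dw w and + + +, are the double crossovers. Comparing them with the parentals, only the dw allele has switched, so dw is the middle locus and the order is w – dw – br.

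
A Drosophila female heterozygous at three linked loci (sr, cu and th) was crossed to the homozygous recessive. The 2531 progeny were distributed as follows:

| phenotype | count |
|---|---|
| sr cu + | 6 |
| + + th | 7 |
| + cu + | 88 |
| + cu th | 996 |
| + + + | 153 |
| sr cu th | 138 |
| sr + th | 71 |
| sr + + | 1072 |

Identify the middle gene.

cu

The two most frequent reciprocal classes, + cu th and sr + +, are the parental types, so the F1 was + cu th / sr + +.
The two rarest classes, + + th and sr cu +, are the double crossovers. Comparing them with the parentals, only the cu allele has switched, so cu is the middle locus and the order is sr – cu – th.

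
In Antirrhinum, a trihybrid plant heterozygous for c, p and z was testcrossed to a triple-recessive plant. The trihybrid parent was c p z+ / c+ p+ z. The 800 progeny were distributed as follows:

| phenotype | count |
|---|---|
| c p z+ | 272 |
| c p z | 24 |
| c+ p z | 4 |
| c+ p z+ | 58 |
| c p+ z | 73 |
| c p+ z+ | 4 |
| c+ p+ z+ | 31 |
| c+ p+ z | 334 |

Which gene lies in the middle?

The two rarest classes, c p+ z+ and c+ p z, are the double crossovers. Comparing them with the parentals, only the p allele has switched, so p is the middle locus and the order is c – p – z.

p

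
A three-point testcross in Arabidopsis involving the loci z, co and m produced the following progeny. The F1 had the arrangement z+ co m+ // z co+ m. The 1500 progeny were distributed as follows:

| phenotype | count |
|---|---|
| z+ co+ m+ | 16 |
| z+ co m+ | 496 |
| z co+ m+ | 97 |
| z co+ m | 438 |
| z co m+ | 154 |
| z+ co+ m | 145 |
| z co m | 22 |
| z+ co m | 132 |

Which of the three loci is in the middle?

co

The two rarest classes, z+ co+ m+ and z co m, are the double crossovers. Comparing them with the parentals, only the co allele has switched, so co is the middle locus and the order is m – co – z.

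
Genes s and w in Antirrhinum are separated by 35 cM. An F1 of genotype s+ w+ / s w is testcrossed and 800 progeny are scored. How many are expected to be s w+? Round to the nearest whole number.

140

A map distance of 35 cM corresponds to a recombination frequency of 0.350.
The F1 is s+ w+ / s w, so s w+ is a recombinant gamete class with expected frequency r/2 = 0.350/2 = 0.1750.
Expected number = 0.1750 × 800 = 140.00 ≈ 140.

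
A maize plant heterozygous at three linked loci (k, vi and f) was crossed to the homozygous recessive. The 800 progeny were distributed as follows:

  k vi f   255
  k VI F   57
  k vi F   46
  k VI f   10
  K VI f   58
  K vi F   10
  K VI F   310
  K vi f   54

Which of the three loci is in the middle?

The two most frequent reciprocal classes, k vi f and K VI F, are the parental types, so the F1 was k vi f / K VI F.
The two rarest classes, k VI f and K vi F, are the double crossovers. Comparing them with the parentals, only the vi allele has switched, so vi is the middle locus and the order is k – vi – f.

vi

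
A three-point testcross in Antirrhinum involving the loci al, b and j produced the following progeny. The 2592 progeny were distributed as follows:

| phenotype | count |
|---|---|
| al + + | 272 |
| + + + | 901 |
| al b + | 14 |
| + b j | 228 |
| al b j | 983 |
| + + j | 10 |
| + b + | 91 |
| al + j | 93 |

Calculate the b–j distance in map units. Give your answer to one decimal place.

8.0 map units

The two most frequent reciprocal classes, al b j and + + +, are the parental types, so the F1 was al b j / + + +.
The two rarest classes, al b + and + + j, are the double crossovers. Comparing them with the parentals, only the j allele has switched, so j is the middle locus and the order is b – j – al.
Crossovers in the b–j interval produce the single-crossover classes al + j and + b + (93 + 91 = 184) plus the double crossovers (24).
RF(b–j) = (184 + 24) / 2592 = 208/2592 = 0.0802 → 8.0 map units.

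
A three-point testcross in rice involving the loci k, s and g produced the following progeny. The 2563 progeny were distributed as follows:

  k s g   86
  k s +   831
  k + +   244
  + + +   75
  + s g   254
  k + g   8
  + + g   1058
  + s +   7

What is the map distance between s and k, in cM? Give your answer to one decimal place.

20.0 cM

The two most frequent reciprocal classes, k s + and + + g, are the parental types, so the F1 was k s + / + + g.
The two rarest classes, + s + and k + g, are the double crossovers. Comparing them with the parentals, only the k allele has switched, so k is the middle locus and the order is s – k – g.
Crossovers in the s–k interval produce the single-crossover classes k + + and + s g (244 + 254 = 498) plus the double crossovers (15).
RF(s–k) = (498 + 15) / 2563 = 513/2563 = 0.2002 → 20.0 cM.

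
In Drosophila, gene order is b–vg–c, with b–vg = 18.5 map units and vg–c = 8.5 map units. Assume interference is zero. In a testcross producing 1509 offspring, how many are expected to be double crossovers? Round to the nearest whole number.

24

Map distances give recombination frequencies of 0.185 and 0.085 for the two intervals.
With no interference, expected double-crossover frequency = 0.185 × 0.085 = 0.01572.
Expected number = 0.01572 × 1509 = 23.73 ≈ 24.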